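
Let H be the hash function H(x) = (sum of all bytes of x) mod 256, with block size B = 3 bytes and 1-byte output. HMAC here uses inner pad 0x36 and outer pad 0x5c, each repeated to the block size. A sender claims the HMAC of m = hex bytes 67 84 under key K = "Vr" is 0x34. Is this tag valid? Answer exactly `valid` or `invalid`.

Key "Vr" = 56 72 is 2 bytes ≤ B = 3; zero-pad to 3 bytes: K' = 56 72 00.
K' ⊕ ipad = 60 44 36; K' ⊕ opad = 0a 2e 5c.
Inner hash: sum = 96+68+54+103+132 = 453; mod 256 = 197 → c5.
Outer hash (recomputed tag): sum = 10+46+92+197 = 345; mod 256 = 89 → 59.
Recomputed tag = 59; claimed = 34 → mismatch.

invalid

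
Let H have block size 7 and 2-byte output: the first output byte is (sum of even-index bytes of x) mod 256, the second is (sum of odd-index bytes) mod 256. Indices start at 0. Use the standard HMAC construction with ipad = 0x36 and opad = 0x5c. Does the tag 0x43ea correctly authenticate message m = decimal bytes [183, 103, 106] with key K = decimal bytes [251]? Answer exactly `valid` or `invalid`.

invalid

Key decimal bytes [251] = fb is 1 byte ≤ B = 7; zero-pad to 7 bytes: K' = fb 00 00 00 00 00 00.
K' ⊕ ipad = cd 36 36 36 36 36 36; K' ⊕ opad = a7 5c 5c 5c 5c 5c 5c.
Inner hash: even-index sum = 470 mod 256 = 214; odd-index sum = 451 mod 256 = 195 → d6 c3.
Outer hash (recomputed tag): even-index sum = 638 mod 256 = 126; odd-index sum = 490 mod 256 = 234 → 7e ea.
Recomputed tag = 7eea; claimed = 43ea → mismatch.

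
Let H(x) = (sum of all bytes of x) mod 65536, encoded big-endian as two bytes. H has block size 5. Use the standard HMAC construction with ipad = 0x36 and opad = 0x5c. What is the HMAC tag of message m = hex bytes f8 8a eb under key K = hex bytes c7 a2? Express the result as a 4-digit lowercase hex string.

Key hex bytes c7 a2 is 2 bytes ≤ B = 5; zero-pad to 5 bytes: K' = c7 a2 00 00 00.
K' ⊕ ipad = f1 94 36 36 36.  K' ⊕ opad = 9b fe 5c 5c 5c.
Inner input = (K'⊕ipad) ∥ m = f1 94 36 36 36 ∥ f8 8a eb.
Inner hash: sum = 241+148+54+54+54+248+138+235 = 1172 → 04 94.
Outer input = (K'⊕opad) ∥ inner = 9b fe 5c 5c 5c ∥ 04 94.
Outer hash (tag): sum = 155+254+92+92+92+4+148 = 837 → 03 45.

0345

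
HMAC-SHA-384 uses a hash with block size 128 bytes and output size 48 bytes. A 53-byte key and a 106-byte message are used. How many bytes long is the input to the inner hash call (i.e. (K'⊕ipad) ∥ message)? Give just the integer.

234

Key is 53 ≤ 128 bytes, zero-padded: |K'| = 128.
Inner input = (K'⊕ipad) ∥ m → 128 + 106 = 234 bytes.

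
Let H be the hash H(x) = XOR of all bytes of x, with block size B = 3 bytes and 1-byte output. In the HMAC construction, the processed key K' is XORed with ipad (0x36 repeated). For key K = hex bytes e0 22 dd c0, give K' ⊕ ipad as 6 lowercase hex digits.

e93636

Key hex bytes e0 22 dd c0 is 4 bytes > B = 3, so hash it first: H(key) = df, then zero-pad to 3 bytes: K' = df 00 00.
XOR each byte with 0x36: df⊕36=e9, 00⊕36=36, 00⊕36=36.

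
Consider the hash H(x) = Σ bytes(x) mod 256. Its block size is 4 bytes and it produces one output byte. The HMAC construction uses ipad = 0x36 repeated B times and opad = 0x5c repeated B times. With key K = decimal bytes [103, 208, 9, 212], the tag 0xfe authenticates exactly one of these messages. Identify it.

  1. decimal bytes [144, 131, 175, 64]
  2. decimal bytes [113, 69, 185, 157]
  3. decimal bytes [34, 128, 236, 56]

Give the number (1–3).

Key decimal bytes [103, 208, 9, 212] = 67 d0 09 d4 is exactly B = 4 bytes: K' = 67 d0 09 d4.
K' ⊕ ipad = 51 e6 3f e2; K' ⊕ opad = 3b 8c 55 88.
m1: inner = H(51 e6 3f e2 90 83 af 40) = 5a; tag = H(3b 8c 55 88 5a) = fe ← matches
m2: inner = H(51 e6 3f e2 71 45 b9 9d) = 64; tag = H(3b 8c 55 88 64) = 08
m3: inner = H(51 e6 3f e2 22 80 ec 38) = 1e; tag = H(3b 8c 55 88 1e) = c2

1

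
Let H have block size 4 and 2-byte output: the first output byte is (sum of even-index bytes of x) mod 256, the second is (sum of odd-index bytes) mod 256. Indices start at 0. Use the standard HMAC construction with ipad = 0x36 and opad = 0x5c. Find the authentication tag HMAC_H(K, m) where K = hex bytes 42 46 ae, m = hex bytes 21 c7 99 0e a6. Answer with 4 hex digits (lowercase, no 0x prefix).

7cf1

Key hex bytes 42 46 ae is 3 bytes ≤ B = 4; zero-pad to 4 bytes: K' = 42 46 ae 00.
K' ⊕ ipad = 74 70 98 36.  K' ⊕ opad = 1e 1a f2 5c.
Inner input = (K'⊕ipad) ∥ m = 74 70 98 36 ∥ 21 c7 99 0e a6.
Inner hash: even-index sum = 620 mod 256 = 108; odd-index sum = 379 mod 256 = 123 → 6c 7b.
Outer input = (K'⊕opad) ∥ inner = 1e 1a f2 5c ∥ 6c 7b.
Outer hash (tag): even-index sum = 380 mod 256 = 124; odd-index sum = 241 mod 256 = 241 → 7c f1.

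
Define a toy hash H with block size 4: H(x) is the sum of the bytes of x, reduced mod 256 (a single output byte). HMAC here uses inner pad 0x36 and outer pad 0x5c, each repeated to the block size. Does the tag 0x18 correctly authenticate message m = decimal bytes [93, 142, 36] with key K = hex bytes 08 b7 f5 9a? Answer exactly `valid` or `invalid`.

invalid

Key hex bytes 08 b7 f5 9a is exactly B = 4 bytes: K' = 08 b7 f5 9a.
K' ⊕ ipad = 3e 81 c3 ac; K' ⊕ opad = 54 eb a9 c6.
Inner hash: sum = 62+129+195+172+93+142+36 = 829; mod 256 = 61 → 3d.
Outer hash (recomputed tag): sum = 84+235+169+198+61 = 747; mod 256 = 235 → eb.
Recomputed tag = eb; claimed = 18 → mismatch.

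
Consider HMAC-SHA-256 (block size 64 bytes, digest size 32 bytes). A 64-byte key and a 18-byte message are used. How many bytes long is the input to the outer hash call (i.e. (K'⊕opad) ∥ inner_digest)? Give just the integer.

Key is 64 ≤ 64 bytes, zero-padded: |K'| = 64.
Outer input = (K'⊕opad) ∥ H(inner) → 64 + 32 = 96 bytes.

96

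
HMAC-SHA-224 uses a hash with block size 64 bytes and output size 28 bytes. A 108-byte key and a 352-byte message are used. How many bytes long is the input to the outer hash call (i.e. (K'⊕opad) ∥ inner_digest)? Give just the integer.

92

Key is 108 > 64 bytes, so it is hashed to 28 bytes then zero-padded to 64: |K'| = 64.
Outer input = (K'⊕opad) ∥ H(inner) → 64 + 28 = 92 bytes.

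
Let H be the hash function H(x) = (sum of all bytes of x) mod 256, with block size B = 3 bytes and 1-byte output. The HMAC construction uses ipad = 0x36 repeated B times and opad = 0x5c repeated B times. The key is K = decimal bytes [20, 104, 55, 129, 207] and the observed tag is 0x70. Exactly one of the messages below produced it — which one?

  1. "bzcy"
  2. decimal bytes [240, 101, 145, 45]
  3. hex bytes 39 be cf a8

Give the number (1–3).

Key decimal bytes [20, 104, 55, 129, 207] = 14 68 37 81 cf is 5 bytes > B = 3, so hash it first: H(key) = 03, then zero-pad to 3 bytes: K' = 03 00 00.
K' ⊕ ipad = 35 36 36; K' ⊕ opad = 5f 5c 5c.
m1: inner = H(35 36 36 62 7a 63 79) = 59; tag = H(5f 5c 5c 59) = 70 ← matches
m2: inner = H(35 36 36 f0 65 91 2d) = b4; tag = H(5f 5c 5c b4) = cb
m3: inner = H(35 36 36 39 be cf a8) = 0f; tag = H(5f 5c 5c 0f) = 26

1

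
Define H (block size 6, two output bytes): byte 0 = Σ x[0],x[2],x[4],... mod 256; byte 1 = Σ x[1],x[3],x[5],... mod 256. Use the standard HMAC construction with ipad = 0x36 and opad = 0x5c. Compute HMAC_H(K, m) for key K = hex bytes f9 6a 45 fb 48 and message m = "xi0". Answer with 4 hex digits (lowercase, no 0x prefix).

3a01

Key hex bytes f9 6a 45 fb 48 is 5 bytes ≤ B = 6; zero-pad to 6 bytes: K' = f9 6a 45 fb 48 00.
K' ⊕ ipad = cf 5c 73 cd 7e 36.  K' ⊕ opad = a5 36 19 a7 14 5c.
Inner input = (K'⊕ipad) ∥ m = cf 5c 73 cd 7e 36 ∥ 78 69 30.
Inner hash: even-index sum = 616 mod 256 = 104; odd-index sum = 456 mod 256 = 200 → 68 c8.
Outer input = (K'⊕opad) ∥ inner = a5 36 19 a7 14 5c ∥ 68 c8.
Outer hash (tag): even-index sum = 314 mod 256 = 58; odd-index sum = 513 mod 256 = 1 → 3a 01.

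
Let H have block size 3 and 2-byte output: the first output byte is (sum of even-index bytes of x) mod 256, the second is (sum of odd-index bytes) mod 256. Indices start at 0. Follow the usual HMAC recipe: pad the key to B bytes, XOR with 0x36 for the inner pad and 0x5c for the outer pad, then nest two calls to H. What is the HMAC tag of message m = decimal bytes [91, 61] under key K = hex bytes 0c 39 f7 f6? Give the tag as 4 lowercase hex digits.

Key hex bytes 0c 39 f7 f6 is 4 bytes > B = 3, so hash it first: H(key) = 03 2f, then zero-pad to 3 bytes: K' = 03 2f 00.
K' ⊕ ipad = 35 19 36.  K' ⊕ opad = 5f 73 5c.
Inner input = (K'⊕ipad) ∥ m = 35 19 36 ∥ 5b 3d.
Inner hash: even-index sum = 168 mod 256 = 168; odd-index sum = 116 mod 256 = 116 → a8 74.
Outer input = (K'⊕opad) ∥ inner = 5f 73 5c ∥ a8 74.
Outer hash (tag): even-index sum = 303 mod 256 = 47; odd-index sum = 283 mod 256 = 27 → 2f 1b.

2f1b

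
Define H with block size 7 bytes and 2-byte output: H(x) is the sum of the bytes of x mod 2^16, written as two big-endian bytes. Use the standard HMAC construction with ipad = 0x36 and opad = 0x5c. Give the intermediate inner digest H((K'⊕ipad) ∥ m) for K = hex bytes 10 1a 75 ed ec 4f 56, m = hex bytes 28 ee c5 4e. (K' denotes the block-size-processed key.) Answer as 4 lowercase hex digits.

054c

Key hex bytes 10 1a 75 ed ec 4f 56 is exactly B = 7 bytes: K' = 10 1a 75 ed ec 4f 56.
K' ⊕ ipad = 26 2c 43 db da 79 60.
Inner input = 26 2c 43 db da 79 60 ∥ 28 ee c5 4e.
Inner hash: sum = 38+44+67+219+218+121+96+40+238+197+78 = 1356 → 05 4c.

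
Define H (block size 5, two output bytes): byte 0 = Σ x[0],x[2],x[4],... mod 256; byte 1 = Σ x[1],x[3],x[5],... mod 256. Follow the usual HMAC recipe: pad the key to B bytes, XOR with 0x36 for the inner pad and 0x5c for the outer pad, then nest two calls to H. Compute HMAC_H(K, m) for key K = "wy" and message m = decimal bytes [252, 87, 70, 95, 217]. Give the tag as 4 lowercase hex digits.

Key "wy" = 77 79 is 2 bytes ≤ B = 5; zero-pad to 5 bytes: K' = 77 79 00 00 00.
K' ⊕ ipad = 41 4f 36 36 36.  K' ⊕ opad = 2b 25 5c 5c 5c.
Inner input = (K'⊕ipad) ∥ m = 41 4f 36 36 36 ∥ fc 57 46 5f d9.
Inner hash: even-index sum = 355 mod 256 = 99; odd-index sum = 672 mod 256 = 160 → 63 a0.
Outer input = (K'⊕opad) ∥ inner = 2b 25 5c 5c 5c ∥ 63 a0.
Outer hash (tag): even-index sum = 387 mod 256 = 131; odd-index sum = 228 mod 256 = 228 → 83 e4.

83e4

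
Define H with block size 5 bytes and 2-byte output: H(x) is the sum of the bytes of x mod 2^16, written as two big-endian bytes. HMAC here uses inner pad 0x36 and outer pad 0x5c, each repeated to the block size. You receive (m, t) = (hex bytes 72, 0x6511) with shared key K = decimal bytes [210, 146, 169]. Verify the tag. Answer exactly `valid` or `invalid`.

invalid

Key decimal bytes [210, 146, 169] = d2 92 a9 is 3 bytes ≤ B = 5; zero-pad to 5 bytes: K' = d2 92 a9 00 00.
K' ⊕ ipad = e4 a4 9f 36 36; K' ⊕ opad = 8e ce f5 5c 5c.
Inner hash: sum = 228+164+159+54+54+114 = 773 → 03 05.
Outer hash (recomputed tag): sum = 142+206+245+92+92+3+5 = 785 → 03 11.
Recomputed tag = 0311; claimed = 6511 → mismatch.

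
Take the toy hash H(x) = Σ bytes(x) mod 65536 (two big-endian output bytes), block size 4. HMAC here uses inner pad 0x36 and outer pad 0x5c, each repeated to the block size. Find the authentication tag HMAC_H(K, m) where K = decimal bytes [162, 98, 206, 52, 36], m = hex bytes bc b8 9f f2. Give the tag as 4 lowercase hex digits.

Key decimal bytes [162, 98, 206, 52, 36] = a2 62 ce 34 24 is 5 bytes > B = 4, so hash it first: H(key) = 02 2a, then zero-pad to 4 bytes: K' = 02 2a 00 00.
K' ⊕ ipad = 34 1c 36 36.  K' ⊕ opad = 5e 76 5c 5c.
Inner input = (K'⊕ipad) ∥ m = 34 1c 36 36 ∥ bc b8 9f f2.
Inner hash: sum = 52+28+54+54+188+184+159+242 = 961 → 03 c1.
Outer input = (K'⊕opad) ∥ inner = 5e 76 5c 5c ∥ 03 c1.
Outer hash (tag): sum = 94+118+92+92+3+193 = 592 → 02 50.

0250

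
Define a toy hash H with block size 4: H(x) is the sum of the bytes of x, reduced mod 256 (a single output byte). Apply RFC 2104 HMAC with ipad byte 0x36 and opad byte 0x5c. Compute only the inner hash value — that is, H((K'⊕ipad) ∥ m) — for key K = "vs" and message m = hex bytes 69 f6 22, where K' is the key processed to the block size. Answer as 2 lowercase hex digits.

72

Key "vs" = 76 73 is 2 bytes ≤ B = 4; zero-pad to 4 bytes: K' = 76 73 00 00.
K' ⊕ ipad = 40 45 36 36.
Inner input = 40 45 36 36 ∥ 69 f6 22.
Inner hash: sum = 64+69+54+54+105+246+34 = 626; mod 256 = 114 → 72.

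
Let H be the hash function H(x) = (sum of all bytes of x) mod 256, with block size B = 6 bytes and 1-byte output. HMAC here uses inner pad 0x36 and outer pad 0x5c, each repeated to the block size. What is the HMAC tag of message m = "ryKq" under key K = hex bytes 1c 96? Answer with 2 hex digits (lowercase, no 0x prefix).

Key hex bytes 1c 96 is 2 bytes ≤ B = 6; zero-pad to 6 bytes: K' = 1c 96 00 00 00 00.
K' ⊕ ipad = 2a a0 36 36 36 36.  K' ⊕ opad = 40 ca 5c 5c 5c 5c.
Inner input = (K'⊕ipad) ∥ m = 2a a0 36 36 36 36 ∥ 72 79 4b 71.
Inner hash: sum = 42+160+54+54+54+54+114+121+75+113 = 841; mod 256 = 73 → 49.
Outer input = (K'⊕opad) ∥ inner = 40 ca 5c 5c 5c 5c ∥ 49.
Outer hash (tag): sum = 64+202+92+92+92+92+73 = 707; mod 256 = 195 → c3.

c3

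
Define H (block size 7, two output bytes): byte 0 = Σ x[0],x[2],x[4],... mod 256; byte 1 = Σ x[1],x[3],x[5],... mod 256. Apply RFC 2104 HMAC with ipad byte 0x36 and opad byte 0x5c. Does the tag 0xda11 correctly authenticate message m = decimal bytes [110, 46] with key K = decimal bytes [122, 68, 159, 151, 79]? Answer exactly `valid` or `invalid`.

Key decimal bytes [122, 68, 159, 151, 79] = 7a 44 9f 97 4f is 5 bytes ≤ B = 7; zero-pad to 7 bytes: K' = 7a 44 9f 97 4f 00 00.
K' ⊕ ipad = 4c 72 a9 a1 79 36 36; K' ⊕ opad = 26 18 c3 cb 13 5c 5c.
Inner hash: even-index sum = 466 mod 256 = 210; odd-index sum = 439 mod 256 = 183 → d2 b7.
Outer hash (recomputed tag): even-index sum = 527 mod 256 = 15; odd-index sum = 529 mod 256 = 17 → 0f 11.
Recomputed tag = 0f11; claimed = da11 → mismatch.

invalid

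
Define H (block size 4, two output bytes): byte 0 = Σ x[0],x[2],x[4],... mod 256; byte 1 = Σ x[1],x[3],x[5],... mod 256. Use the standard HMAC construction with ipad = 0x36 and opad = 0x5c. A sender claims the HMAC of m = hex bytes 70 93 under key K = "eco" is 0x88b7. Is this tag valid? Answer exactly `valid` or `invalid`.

Key "eco" = 65 63 6f is 3 bytes ≤ B = 4; zero-pad to 4 bytes: K' = 65 63 6f 00.
K' ⊕ ipad = 53 55 59 36; K' ⊕ opad = 39 3f 33 5c.
Inner hash: even-index sum = 284 mod 256 = 28; odd-index sum = 286 mod 256 = 30 → 1c 1e.
Outer hash (recomputed tag): even-index sum = 136 mod 256 = 136; odd-index sum = 185 mod 256 = 185 → 88 b9.
Recomputed tag = 88b9; claimed = 88b7 → mismatch.

invalid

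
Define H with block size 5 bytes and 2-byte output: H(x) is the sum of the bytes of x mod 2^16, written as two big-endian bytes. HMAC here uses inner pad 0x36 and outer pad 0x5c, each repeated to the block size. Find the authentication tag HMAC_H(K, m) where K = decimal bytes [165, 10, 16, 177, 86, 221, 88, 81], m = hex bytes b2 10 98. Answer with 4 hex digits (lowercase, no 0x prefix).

Key decimal bytes [165, 10, 16, 177, 86, 221, 88, 81] = a5 0a 10 b1 56 dd 58 51 is 8 bytes > B = 5, so hash it first: H(key) = 03 4c, then zero-pad to 5 bytes: K' = 03 4c 00 00 00.
K' ⊕ ipad = 35 7a 36 36 36.  K' ⊕ opad = 5f 10 5c 5c 5c.
Inner input = (K'⊕ipad) ∥ m = 35 7a 36 36 36 ∥ b2 10 98.
Inner hash: sum = 53+122+54+54+54+178+16+152 = 683 → 02 ab.
Outer input = (K'⊕opad) ∥ inner = 5f 10 5c 5c 5c ∥ 02 ab.
Outer hash (tag): sum = 95+16+92+92+92+2+171 = 560 → 02 30.

0230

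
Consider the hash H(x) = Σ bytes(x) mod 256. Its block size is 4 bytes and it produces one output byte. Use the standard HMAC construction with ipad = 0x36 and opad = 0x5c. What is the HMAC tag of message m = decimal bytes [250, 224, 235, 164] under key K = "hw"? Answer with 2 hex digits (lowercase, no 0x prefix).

Key "hw" = 68 77 is 2 bytes ≤ B = 4; zero-pad to 4 bytes: K' = 68 77 00 00.
K' ⊕ ipad = 5e 41 36 36.  K' ⊕ opad = 34 2b 5c 5c.
Inner input = (K'⊕ipad) ∥ m = 5e 41 36 36 ∥ fa e0 eb a4.
Inner hash: sum = 94+65+54+54+250+224+235+164 = 1140; mod 256 = 116 → 74.
Outer input = (K'⊕opad) ∥ inner = 34 2b 5c 5c ∥ 74.
Outer hash (tag): sum = 52+43+92+92+116 = 395; mod 256 = 139 → 8b.

8b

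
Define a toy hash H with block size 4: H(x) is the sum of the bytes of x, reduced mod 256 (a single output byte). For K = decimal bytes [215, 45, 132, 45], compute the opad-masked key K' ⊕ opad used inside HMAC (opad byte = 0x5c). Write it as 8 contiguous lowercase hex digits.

Key decimal bytes [215, 45, 132, 45] = d7 2d 84 2d is exactly B = 4 bytes: K' = d7 2d 84 2d.
XOR each byte with 0x5c: d7⊕5c=8b, 2d⊕5c=71, 84⊕5c=d8, 2d⊕5c=71.

8b71d871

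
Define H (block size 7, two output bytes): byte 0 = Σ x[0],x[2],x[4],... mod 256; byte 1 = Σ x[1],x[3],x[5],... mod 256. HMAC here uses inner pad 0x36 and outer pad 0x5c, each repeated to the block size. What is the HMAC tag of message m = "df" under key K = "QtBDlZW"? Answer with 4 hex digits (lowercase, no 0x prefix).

ea42

Key "QtBDlZW" = 51 74 42 44 6c 5a 57 is exactly B = 7 bytes: K' = 51 74 42 44 6c 5a 57.
K' ⊕ ipad = 67 42 74 72 5a 6c 61.  K' ⊕ opad = 0d 28 1e 18 30 06 0b.
Inner input = (K'⊕ipad) ∥ m = 67 42 74 72 5a 6c 61 ∥ 64 66.
Inner hash: even-index sum = 508 mod 256 = 252; odd-index sum = 388 mod 256 = 132 → fc 84.
Outer input = (K'⊕opad) ∥ inner = 0d 28 1e 18 30 06 0b ∥ fc 84.
Outer hash (tag): even-index sum = 234 mod 256 = 234; odd-index sum = 322 mod 256 = 66 → ea 42.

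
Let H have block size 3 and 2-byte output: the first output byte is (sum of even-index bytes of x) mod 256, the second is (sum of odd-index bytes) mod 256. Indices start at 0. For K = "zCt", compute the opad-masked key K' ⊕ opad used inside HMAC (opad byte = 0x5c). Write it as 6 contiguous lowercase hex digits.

261f28

Key "zCt" = 7a 43 74 is exactly B = 3 bytes: K' = 7a 43 74.
XOR each byte with 0x5c: 7a⊕5c=26, 43⊕5c=1f, 74⊕5c=28.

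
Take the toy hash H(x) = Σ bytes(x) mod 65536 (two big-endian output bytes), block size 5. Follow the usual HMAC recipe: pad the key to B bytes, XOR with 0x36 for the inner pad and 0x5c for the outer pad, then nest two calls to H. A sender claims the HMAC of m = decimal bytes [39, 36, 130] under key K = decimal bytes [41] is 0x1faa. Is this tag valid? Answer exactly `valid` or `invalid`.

Key decimal bytes [41] = 29 is 1 byte ≤ B = 5; zero-pad to 5 bytes: K' = 29 00 00 00 00.
K' ⊕ ipad = 1f 36 36 36 36; K' ⊕ opad = 75 5c 5c 5c 5c.
Inner hash: sum = 31+54+54+54+54+39+36+130 = 452 → 01 c4.
Outer hash (recomputed tag): sum = 117+92+92+92+92+1+196 = 682 → 02 aa.
Recomputed tag = 02aa; claimed = 1faa → mismatch.

invalid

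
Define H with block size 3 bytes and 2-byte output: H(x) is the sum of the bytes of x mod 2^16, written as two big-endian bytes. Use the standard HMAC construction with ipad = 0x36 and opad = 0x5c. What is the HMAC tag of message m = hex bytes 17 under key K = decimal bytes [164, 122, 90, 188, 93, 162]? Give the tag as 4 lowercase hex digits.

01b1

Key decimal bytes [164, 122, 90, 188, 93, 162] = a4 7a 5a bc 5d a2 is 6 bytes > B = 3, so hash it first: H(key) = 03 33, then zero-pad to 3 bytes: K' = 03 33 00.
K' ⊕ ipad = 35 05 36.  K' ⊕ opad = 5f 6f 5c.
Inner input = (K'⊕ipad) ∥ m = 35 05 36 ∥ 17.
Inner hash: sum = 53+5+54+23 = 135 → 00 87.
Outer input = (K'⊕opad) ∥ inner = 5f 6f 5c ∥ 00 87.
Outer hash (tag): sum = 95+111+92+0+135 = 433 → 01 b1.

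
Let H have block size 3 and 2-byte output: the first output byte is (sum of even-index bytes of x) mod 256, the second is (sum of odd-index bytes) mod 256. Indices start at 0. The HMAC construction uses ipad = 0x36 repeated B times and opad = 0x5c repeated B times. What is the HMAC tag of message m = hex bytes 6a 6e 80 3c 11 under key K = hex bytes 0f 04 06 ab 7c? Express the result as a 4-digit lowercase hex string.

Key hex bytes 0f 04 06 ab 7c is 5 bytes > B = 3, so hash it first: H(key) = 91 af, then zero-pad to 3 bytes: K' = 91 af 00.
K' ⊕ ipad = a7 99 36.  K' ⊕ opad = cd f3 5c.
Inner input = (K'⊕ipad) ∥ m = a7 99 36 ∥ 6a 6e 80 3c 11.
Inner hash: even-index sum = 391 mod 256 = 135; odd-index sum = 404 mod 256 = 148 → 87 94.
Outer input = (K'⊕opad) ∥ inner = cd f3 5c ∥ 87 94.
Outer hash (tag): even-index sum = 445 mod 256 = 189; odd-index sum = 378 mod 256 = 122 → bd 7a.

bd7a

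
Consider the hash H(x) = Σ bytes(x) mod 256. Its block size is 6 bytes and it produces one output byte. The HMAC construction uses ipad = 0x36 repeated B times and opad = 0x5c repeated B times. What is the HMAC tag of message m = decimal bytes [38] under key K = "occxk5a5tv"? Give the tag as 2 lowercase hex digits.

Key "occxk5a5tv" = 6f 63 63 78 6b 35 61 35 74 76 is 10 bytes > B = 6, so hash it first: H(key) = cd, then zero-pad to 6 bytes: K' = cd 00 00 00 00 00.
K' ⊕ ipad = fb 36 36 36 36 36.  K' ⊕ opad = 91 5c 5c 5c 5c 5c.
Inner input = (K'⊕ipad) ∥ m = fb 36 36 36 36 36 ∥ 26.
Inner hash: sum = 251+54+54+54+54+54+38 = 559; mod 256 = 47 → 2f.
Outer input = (K'⊕opad) ∥ inner = 91 5c 5c 5c 5c 5c ∥ 2f.
Outer hash (tag): sum = 145+92+92+92+92+92+47 = 652; mod 256 = 140 → 8c.

8c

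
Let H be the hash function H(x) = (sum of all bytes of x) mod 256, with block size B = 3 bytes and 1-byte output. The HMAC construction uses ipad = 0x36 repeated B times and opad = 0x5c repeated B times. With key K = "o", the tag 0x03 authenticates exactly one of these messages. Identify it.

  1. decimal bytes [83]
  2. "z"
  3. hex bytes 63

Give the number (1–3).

1

Key "o" = 6f is 1 byte ≤ B = 3; zero-pad to 3 bytes: K' = 6f 00 00.
K' ⊕ ipad = 59 36 36; K' ⊕ opad = 33 5c 5c.
m1: inner = H(59 36 36 53) = 18; tag = H(33 5c 5c 18) = 03 ← matches
m2: inner = H(59 36 36 7a) = 3f; tag = H(33 5c 5c 3f) = 2a
m3: inner = H(59 36 36 63) = 28; tag = H(33 5c 5c 28) = 13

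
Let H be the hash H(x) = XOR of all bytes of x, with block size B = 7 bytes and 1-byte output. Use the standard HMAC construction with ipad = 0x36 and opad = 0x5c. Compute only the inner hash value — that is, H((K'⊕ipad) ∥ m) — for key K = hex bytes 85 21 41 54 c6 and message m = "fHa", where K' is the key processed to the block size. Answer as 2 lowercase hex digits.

Key hex bytes 85 21 41 54 c6 is 5 bytes ≤ B = 7; zero-pad to 7 bytes: K' = 85 21 41 54 c6 00 00.
K' ⊕ ipad = b3 17 77 62 f0 36 36.
Inner input = b3 17 77 62 f0 36 36 ∥ 66 48 61.
Inner hash: XOR b3⊕17⊕77⊕62⊕f0⊕36⊕36⊕66⊕48⊕61 = 0e.

0e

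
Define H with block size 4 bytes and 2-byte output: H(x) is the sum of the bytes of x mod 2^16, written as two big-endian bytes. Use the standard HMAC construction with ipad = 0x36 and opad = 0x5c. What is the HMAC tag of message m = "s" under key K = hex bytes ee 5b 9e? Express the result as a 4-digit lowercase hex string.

026f

Key hex bytes ee 5b 9e is 3 bytes ≤ B = 4; zero-pad to 4 bytes: K' = ee 5b 9e 00.
K' ⊕ ipad = d8 6d a8 36.  K' ⊕ opad = b2 07 c2 5c.
Inner input = (K'⊕ipad) ∥ m = d8 6d a8 36 ∥ 73.
Inner hash: sum = 216+109+168+54+115 = 662 → 02 96.
Outer input = (K'⊕opad) ∥ inner = b2 07 c2 5c ∥ 02 96.
Outer hash (tag): sum = 178+7+194+92+2+150 = 623 → 02 6f.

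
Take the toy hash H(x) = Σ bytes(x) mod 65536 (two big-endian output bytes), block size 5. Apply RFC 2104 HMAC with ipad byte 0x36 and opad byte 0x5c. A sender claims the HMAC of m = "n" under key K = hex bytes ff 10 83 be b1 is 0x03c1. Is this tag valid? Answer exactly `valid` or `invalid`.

Key hex bytes ff 10 83 be b1 is exactly B = 5 bytes: K' = ff 10 83 be b1.
K' ⊕ ipad = c9 26 b5 88 87; K' ⊕ opad = a3 4c df e2 ed.
Inner hash: sum = 201+38+181+136+135+110 = 801 → 03 21.
Outer hash (recomputed tag): sum = 163+76+223+226+237+3+33 = 961 → 03 c1.
Recomputed tag = 03c1; claimed = 03c1 → match.

valid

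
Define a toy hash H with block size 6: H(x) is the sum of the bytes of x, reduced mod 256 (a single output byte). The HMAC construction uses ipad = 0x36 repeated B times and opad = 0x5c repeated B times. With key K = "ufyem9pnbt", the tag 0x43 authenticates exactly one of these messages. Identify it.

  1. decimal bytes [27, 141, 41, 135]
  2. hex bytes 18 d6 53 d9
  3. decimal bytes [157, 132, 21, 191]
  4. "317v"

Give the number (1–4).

3

Key "ufyem9pnbt" = 75 66 79 65 6d 39 70 6e 62 74 is 10 bytes > B = 6, so hash it first: H(key) = 13, then zero-pad to 6 bytes: K' = 13 00 00 00 00 00.
K' ⊕ ipad = 25 36 36 36 36 36; K' ⊕ opad = 4f 5c 5c 5c 5c 5c.
m1: inner = H(25 36 36 36 36 36 1b 8d 29 87) = 8b; tag = H(4f 5c 5c 5c 5c 5c 8b) = a6
m2: inner = H(25 36 36 36 36 36 18 d6 53 d9) = 4d; tag = H(4f 5c 5c 5c 5c 5c 4d) = 68
m3: inner = H(25 36 36 36 36 36 9d 84 15 bf) = 28; tag = H(4f 5c 5c 5c 5c 5c 28) = 43 ← matches
m4: inner = H(25 36 36 36 36 36 33 31 37 76) = 44; tag = H(4f 5c 5c 5c 5c 5c 44) = 5f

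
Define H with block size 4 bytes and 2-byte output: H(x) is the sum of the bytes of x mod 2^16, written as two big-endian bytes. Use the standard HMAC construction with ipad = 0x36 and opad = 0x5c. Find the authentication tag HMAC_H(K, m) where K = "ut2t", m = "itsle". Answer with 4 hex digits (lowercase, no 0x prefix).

01d5

Key "ut2t" = 75 74 32 74 is exactly B = 4 bytes: K' = 75 74 32 74.
K' ⊕ ipad = 43 42 04 42.  K' ⊕ opad = 29 28 6e 28.
Inner input = (K'⊕ipad) ∥ m = 43 42 04 42 ∥ 69 74 73 6c 65.
Inner hash: sum = 67+66+4+66+105+116+115+108+101 = 748 → 02 ec.
Outer input = (K'⊕opad) ∥ inner = 29 28 6e 28 ∥ 02 ec.
Outer hash (tag): sum = 41+40+110+40+2+236 = 469 → 01 d5.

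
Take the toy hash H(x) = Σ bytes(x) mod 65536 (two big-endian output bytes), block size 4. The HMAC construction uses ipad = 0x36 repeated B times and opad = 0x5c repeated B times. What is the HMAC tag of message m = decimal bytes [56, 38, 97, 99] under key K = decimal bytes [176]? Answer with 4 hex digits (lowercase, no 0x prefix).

Key decimal bytes [176] = b0 is 1 byte ≤ B = 4; zero-pad to 4 bytes: K' = b0 00 00 00.
K' ⊕ ipad = 86 36 36 36.  K' ⊕ opad = ec 5c 5c 5c.
Inner input = (K'⊕ipad) ∥ m = 86 36 36 36 ∥ 38 26 61 63.
Inner hash: sum = 134+54+54+54+56+38+97+99 = 586 → 02 4a.
Outer input = (K'⊕opad) ∥ inner = ec 5c 5c 5c ∥ 02 4a.
Outer hash (tag): sum = 236+92+92+92+2+74 = 588 → 02 4c.

024c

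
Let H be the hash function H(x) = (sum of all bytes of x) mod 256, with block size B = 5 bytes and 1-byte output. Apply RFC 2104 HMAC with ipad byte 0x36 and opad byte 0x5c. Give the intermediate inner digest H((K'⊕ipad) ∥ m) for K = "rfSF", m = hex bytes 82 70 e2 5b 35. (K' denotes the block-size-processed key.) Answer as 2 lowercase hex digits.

03

Key "rfSF" = 72 66 53 46 is 4 bytes ≤ B = 5; zero-pad to 5 bytes: K' = 72 66 53 46 00.
K' ⊕ ipad = 44 50 65 70 36.
Inner input = 44 50 65 70 36 ∥ 82 70 e2 5b 35.
Inner hash: sum = 68+80+101+112+54+130+112+226+91+53 = 1027; mod 256 = 3 → 03.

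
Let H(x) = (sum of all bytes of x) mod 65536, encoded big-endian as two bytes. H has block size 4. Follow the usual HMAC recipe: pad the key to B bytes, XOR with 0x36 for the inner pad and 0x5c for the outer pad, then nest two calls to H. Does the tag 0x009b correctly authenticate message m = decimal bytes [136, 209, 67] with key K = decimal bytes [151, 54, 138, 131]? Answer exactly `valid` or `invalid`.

Key decimal bytes [151, 54, 138, 131] = 97 36 8a 83 is exactly B = 4 bytes: K' = 97 36 8a 83.
K' ⊕ ipad = a1 00 bc b5; K' ⊕ opad = cb 6a d6 df.
Inner hash: sum = 161+0+188+181+136+209+67 = 942 → 03 ae.
Outer hash (recomputed tag): sum = 203+106+214+223+3+174 = 923 → 03 9b.
Recomputed tag = 039b; claimed = 009b → mismatch.

invalid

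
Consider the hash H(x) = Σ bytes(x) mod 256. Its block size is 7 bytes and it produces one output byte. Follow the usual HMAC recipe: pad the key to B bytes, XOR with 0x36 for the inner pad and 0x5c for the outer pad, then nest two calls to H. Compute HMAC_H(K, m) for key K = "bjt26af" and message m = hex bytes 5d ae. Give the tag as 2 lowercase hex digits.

Key "bjt26af" = 62 6a 74 32 36 61 66 is exactly B = 7 bytes: K' = 62 6a 74 32 36 61 66.
K' ⊕ ipad = 54 5c 42 04 00 57 50.  K' ⊕ opad = 3e 36 28 6e 6a 3d 3a.
Inner input = (K'⊕ipad) ∥ m = 54 5c 42 04 00 57 50 ∥ 5d ae.
Inner hash: sum = 84+92+66+4+0+87+80+93+174 = 680; mod 256 = 168 → a8.
Outer input = (K'⊕opad) ∥ inner = 3e 36 28 6e 6a 3d 3a ∥ a8.
Outer hash (tag): sum = 62+54+40+110+106+61+58+168 = 659; mod 256 = 147 → 93.

93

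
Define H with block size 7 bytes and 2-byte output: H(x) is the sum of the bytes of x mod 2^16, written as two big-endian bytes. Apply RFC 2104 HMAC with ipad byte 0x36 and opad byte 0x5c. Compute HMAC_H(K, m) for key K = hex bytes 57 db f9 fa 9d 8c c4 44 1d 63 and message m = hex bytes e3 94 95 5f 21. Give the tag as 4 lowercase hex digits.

Key hex bytes 57 db f9 fa 9d 8c c4 44 1d 63 is 10 bytes > B = 7, so hash it first: H(key) = 05 d6, then zero-pad to 7 bytes: K' = 05 d6 00 00 00 00 00.
K' ⊕ ipad = 33 e0 36 36 36 36 36.  K' ⊕ opad = 59 8a 5c 5c 5c 5c 5c.
Inner input = (K'⊕ipad) ∥ m = 33 e0 36 36 36 36 36 ∥ e3 94 95 5f 21.
Inner hash: sum = 51+224+54+54+54+54+54+227+148+149+95+33 = 1197 → 04 ad.
Outer input = (K'⊕opad) ∥ inner = 59 8a 5c 5c 5c 5c 5c ∥ 04 ad.
Outer hash (tag): sum = 89+138+92+92+92+92+92+4+173 = 864 → 03 60.

0360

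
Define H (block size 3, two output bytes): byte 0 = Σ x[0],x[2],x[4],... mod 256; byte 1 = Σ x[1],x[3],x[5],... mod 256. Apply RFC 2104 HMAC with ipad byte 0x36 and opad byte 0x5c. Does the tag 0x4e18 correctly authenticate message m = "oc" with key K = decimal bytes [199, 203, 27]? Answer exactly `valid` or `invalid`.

Key decimal bytes [199, 203, 27] = c7 cb 1b is exactly B = 3 bytes: K' = c7 cb 1b.
K' ⊕ ipad = f1 fd 2d; K' ⊕ opad = 9b 97 47.
Inner hash: even-index sum = 385 mod 256 = 129; odd-index sum = 364 mod 256 = 108 → 81 6c.
Outer hash (recomputed tag): even-index sum = 334 mod 256 = 78; odd-index sum = 280 mod 256 = 24 → 4e 18.
Recomputed tag = 4e18; claimed = 4e18 → match.

valid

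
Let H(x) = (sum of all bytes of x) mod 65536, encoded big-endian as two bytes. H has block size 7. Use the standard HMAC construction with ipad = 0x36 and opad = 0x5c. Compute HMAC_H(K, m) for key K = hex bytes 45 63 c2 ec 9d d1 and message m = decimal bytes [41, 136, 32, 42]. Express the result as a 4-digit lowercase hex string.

03ae

Key hex bytes 45 63 c2 ec 9d d1 is 6 bytes ≤ B = 7; zero-pad to 7 bytes: K' = 45 63 c2 ec 9d d1 00.
K' ⊕ ipad = 73 55 f4 da ab e7 36.  K' ⊕ opad = 19 3f 9e b0 c1 8d 5c.
Inner input = (K'⊕ipad) ∥ m = 73 55 f4 da ab e7 36 ∥ 29 88 20 2a.
Inner hash: sum = 115+85+244+218+171+231+54+41+136+32+42 = 1369 → 05 59.
Outer input = (K'⊕opad) ∥ inner = 19 3f 9e b0 c1 8d 5c ∥ 05 59.
Outer hash (tag): sum = 25+63+158+176+193+141+92+5+89 = 942 → 03 ae.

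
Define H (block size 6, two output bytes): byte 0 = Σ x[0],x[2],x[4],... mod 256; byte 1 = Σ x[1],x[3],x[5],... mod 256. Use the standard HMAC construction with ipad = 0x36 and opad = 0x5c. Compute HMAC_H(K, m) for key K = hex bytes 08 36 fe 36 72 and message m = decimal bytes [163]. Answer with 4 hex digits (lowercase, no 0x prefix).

Key hex bytes 08 36 fe 36 72 is 5 bytes ≤ B = 6; zero-pad to 6 bytes: K' = 08 36 fe 36 72 00.
K' ⊕ ipad = 3e 00 c8 00 44 36.  K' ⊕ opad = 54 6a a2 6a 2e 5c.
Inner input = (K'⊕ipad) ∥ m = 3e 00 c8 00 44 36 ∥ a3.
Inner hash: even-index sum = 493 mod 256 = 237; odd-index sum = 54 mod 256 = 54 → ed 36.
Outer input = (K'⊕opad) ∥ inner = 54 6a a2 6a 2e 5c ∥ ed 36.
Outer hash (tag): even-index sum = 529 mod 256 = 17; odd-index sum = 358 mod 256 = 102 → 11 66.

1166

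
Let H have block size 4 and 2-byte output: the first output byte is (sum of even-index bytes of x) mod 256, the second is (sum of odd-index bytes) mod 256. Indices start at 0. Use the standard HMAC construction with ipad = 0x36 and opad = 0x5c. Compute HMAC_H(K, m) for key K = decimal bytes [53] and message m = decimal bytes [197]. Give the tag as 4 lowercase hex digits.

c324

Key decimal bytes [53] = 35 is 1 byte ≤ B = 4; zero-pad to 4 bytes: K' = 35 00 00 00.
K' ⊕ ipad = 03 36 36 36.  K' ⊕ opad = 69 5c 5c 5c.
Inner input = (K'⊕ipad) ∥ m = 03 36 36 36 ∥ c5.
Inner hash: even-index sum = 254 mod 256 = 254; odd-index sum = 108 mod 256 = 108 → fe 6c.
Outer input = (K'⊕opad) ∥ inner = 69 5c 5c 5c ∥ fe 6c.
Outer hash (tag): even-index sum = 451 mod 256 = 195; odd-index sum = 292 mod 256 = 36 → c3 24.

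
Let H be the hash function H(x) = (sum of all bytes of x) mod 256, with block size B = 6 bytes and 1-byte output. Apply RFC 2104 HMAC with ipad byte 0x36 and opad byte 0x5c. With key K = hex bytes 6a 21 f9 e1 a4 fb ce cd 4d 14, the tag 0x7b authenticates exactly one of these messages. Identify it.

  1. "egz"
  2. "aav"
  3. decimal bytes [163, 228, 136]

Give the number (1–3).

3

Key hex bytes 6a 21 f9 e1 a4 fb ce cd 4d 14 is 10 bytes > B = 6, so hash it first: H(key) = 00, then zero-pad to 6 bytes: K' = 00 00 00 00 00 00.
K' ⊕ ipad = 36 36 36 36 36 36; K' ⊕ opad = 5c 5c 5c 5c 5c 5c.
m1: inner = H(36 36 36 36 36 36 65 67 7a) = 8a; tag = H(5c 5c 5c 5c 5c 5c 8a) = b2
m2: inner = H(36 36 36 36 36 36 61 61 76) = 7c; tag = H(5c 5c 5c 5c 5c 5c 7c) = a4
m3: inner = H(36 36 36 36 36 36 a3 e4 88) = 53; tag = H(5c 5c 5c 5c 5c 5c 53) = 7b ← matches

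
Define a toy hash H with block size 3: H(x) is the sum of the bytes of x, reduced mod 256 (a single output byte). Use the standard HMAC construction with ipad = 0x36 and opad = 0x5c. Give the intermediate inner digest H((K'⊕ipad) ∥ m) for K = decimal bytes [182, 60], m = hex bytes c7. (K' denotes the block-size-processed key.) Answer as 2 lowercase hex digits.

Key decimal bytes [182, 60] = b6 3c is 2 bytes ≤ B = 3; zero-pad to 3 bytes: K' = b6 3c 00.
K' ⊕ ipad = 80 0a 36.
Inner input = 80 0a 36 ∥ c7.
Inner hash: sum = 128+10+54+199 = 391; mod 256 = 135 → 87.

87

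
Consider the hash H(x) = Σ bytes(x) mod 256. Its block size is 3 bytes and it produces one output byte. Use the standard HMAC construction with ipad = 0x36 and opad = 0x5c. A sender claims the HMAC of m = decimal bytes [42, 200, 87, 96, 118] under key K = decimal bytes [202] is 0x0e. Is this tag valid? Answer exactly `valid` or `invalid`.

invalid

Key decimal bytes [202] = ca is 1 byte ≤ B = 3; zero-pad to 3 bytes: K' = ca 00 00.
K' ⊕ ipad = fc 36 36; K' ⊕ opad = 96 5c 5c.
Inner hash: sum = 252+54+54+42+200+87+96+118 = 903; mod 256 = 135 → 87.
Outer hash (recomputed tag): sum = 150+92+92+135 = 469; mod 256 = 213 → d5.
Recomputed tag = d5; claimed = 0e → mismatch.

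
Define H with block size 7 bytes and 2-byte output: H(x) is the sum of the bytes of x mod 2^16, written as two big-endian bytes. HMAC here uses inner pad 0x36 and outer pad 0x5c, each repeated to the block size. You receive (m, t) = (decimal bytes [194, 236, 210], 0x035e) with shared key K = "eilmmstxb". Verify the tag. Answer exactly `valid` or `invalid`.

Key "eilmmstxb" = 65 69 6c 6d 6d 73 74 78 62 is 9 bytes > B = 7, so hash it first: H(key) = 03 d5, then zero-pad to 7 bytes: K' = 03 d5 00 00 00 00 00.
K' ⊕ ipad = 35 e3 36 36 36 36 36; K' ⊕ opad = 5f 89 5c 5c 5c 5c 5c.
Inner hash: sum = 53+227+54+54+54+54+54+194+236+210 = 1190 → 04 a6.
Outer hash (recomputed tag): sum = 95+137+92+92+92+92+92+4+166 = 862 → 03 5e.
Recomputed tag = 035e; claimed = 035e → match.

valid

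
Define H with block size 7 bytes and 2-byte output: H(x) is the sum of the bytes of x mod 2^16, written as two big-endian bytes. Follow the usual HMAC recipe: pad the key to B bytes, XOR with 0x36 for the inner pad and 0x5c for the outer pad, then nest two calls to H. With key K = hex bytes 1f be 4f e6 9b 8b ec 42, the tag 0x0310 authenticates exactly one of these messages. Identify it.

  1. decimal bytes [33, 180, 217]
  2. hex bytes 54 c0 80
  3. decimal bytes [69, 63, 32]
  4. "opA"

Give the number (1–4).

Key hex bytes 1f be 4f e6 9b 8b ec 42 is 8 bytes > B = 7, so hash it first: H(key) = 04 66, then zero-pad to 7 bytes: K' = 04 66 00 00 00 00 00.
K' ⊕ ipad = 32 50 36 36 36 36 36; K' ⊕ opad = 58 3a 5c 5c 5c 5c 5c.
m1: inner = H(32 50 36 36 36 36 36 21 b4 d9) = 03 3e; tag = H(58 3a 5c 5c 5c 5c 5c 03 3e) = 029f
m2: inner = H(32 50 36 36 36 36 36 54 c0 80) = 03 24; tag = H(58 3a 5c 5c 5c 5c 5c 03 24) = 0285
m3: inner = H(32 50 36 36 36 36 36 45 3f 20) = 02 34; tag = H(58 3a 5c 5c 5c 5c 5c 02 34) = 0294
m4: inner = H(32 50 36 36 36 36 36 6f 70 41) = 02 b0; tag = H(58 3a 5c 5c 5c 5c 5c 02 b0) = 0310 ← matches

4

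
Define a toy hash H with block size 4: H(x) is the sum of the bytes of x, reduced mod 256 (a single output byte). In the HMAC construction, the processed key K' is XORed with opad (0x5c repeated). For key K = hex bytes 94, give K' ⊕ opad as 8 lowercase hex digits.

Key hex bytes 94 is 1 byte ≤ B = 4; zero-pad to 4 bytes: K' = 94 00 00 00.
XOR each byte with 0x5c: 94⊕5c=c8, 00⊕5c=5c, 00⊕5c=5c, 00⊕5c=5c.

c85c5c5c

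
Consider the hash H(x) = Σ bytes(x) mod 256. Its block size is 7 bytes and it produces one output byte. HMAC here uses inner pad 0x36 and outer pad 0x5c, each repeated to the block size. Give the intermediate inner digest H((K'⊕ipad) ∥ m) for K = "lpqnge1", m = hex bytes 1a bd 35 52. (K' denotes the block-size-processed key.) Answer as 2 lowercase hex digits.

Key "lpqnge1" = 6c 70 71 6e 67 65 31 is exactly B = 7 bytes: K' = 6c 70 71 6e 67 65 31.
K' ⊕ ipad = 5a 46 47 58 51 53 07.
Inner input = 5a 46 47 58 51 53 07 ∥ 1a bd 35 52.
Inner hash: sum = 90+70+71+88+81+83+7+26+189+53+82 = 840; mod 256 = 72 → 48.

48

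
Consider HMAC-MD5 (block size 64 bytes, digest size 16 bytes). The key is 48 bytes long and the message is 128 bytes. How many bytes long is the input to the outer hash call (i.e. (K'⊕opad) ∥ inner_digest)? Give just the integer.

Key is 48 ≤ 64 bytes, zero-padded: |K'| = 64.
Outer input = (K'⊕opad) ∥ H(inner) → 64 + 16 = 80 bytes.

80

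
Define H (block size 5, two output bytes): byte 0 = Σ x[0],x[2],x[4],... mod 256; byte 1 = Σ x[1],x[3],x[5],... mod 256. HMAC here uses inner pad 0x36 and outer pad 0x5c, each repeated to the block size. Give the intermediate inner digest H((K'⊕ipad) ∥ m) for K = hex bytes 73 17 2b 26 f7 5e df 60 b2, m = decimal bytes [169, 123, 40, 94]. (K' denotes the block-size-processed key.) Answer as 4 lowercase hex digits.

55d4

Key hex bytes 73 17 2b 26 f7 5e df 60 b2 is 9 bytes > B = 5, so hash it first: H(key) = 26 fb, then zero-pad to 5 bytes: K' = 26 fb 00 00 00.
K' ⊕ ipad = 10 cd 36 36 36.
Inner input = 10 cd 36 36 36 ∥ a9 7b 28 5e.
Inner hash: even-index sum = 341 mod 256 = 85; odd-index sum = 468 mod 256 = 212 → 55 d4.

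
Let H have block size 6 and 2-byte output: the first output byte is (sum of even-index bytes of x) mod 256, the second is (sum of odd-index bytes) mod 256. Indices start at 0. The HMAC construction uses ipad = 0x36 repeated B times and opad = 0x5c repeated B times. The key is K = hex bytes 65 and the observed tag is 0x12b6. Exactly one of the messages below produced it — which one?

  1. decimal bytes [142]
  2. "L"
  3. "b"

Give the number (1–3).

Key hex bytes 65 is 1 byte ≤ B = 6; zero-pad to 6 bytes: K' = 65 00 00 00 00 00.
K' ⊕ ipad = 53 36 36 36 36 36; K' ⊕ opad = 39 5c 5c 5c 5c 5c.
m1: inner = H(53 36 36 36 36 36 8e) = 4d a2; tag = H(39 5c 5c 5c 5c 5c 4d a2) = 3eb6
m2: inner = H(53 36 36 36 36 36 4c) = 0b a2; tag = H(39 5c 5c 5c 5c 5c 0b a2) = fcb6
m3: inner = H(53 36 36 36 36 36 62) = 21 a2; tag = H(39 5c 5c 5c 5c 5c 21 a2) = 12b6 ← matches

3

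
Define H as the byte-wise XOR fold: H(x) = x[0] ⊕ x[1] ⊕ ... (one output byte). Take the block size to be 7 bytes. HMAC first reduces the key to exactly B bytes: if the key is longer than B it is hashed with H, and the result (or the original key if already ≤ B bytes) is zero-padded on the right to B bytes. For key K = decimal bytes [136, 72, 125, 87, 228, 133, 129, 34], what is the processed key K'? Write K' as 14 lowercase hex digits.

28000000000000

|K| = 8 > B = 7, so first hash the key.
H(K): XOR 88⊕48⊕7d⊕57⊕e4⊕85⊕81⊕22 = 28.
Zero-pad H(K) = 28 to 7 bytes: K' = 28 00 00 00 00 00 00.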